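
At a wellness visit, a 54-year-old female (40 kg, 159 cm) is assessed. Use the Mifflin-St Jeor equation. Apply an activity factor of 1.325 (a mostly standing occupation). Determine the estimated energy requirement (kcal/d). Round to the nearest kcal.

1276 kcal/d

Mifflin-St Jeor (female): BMR = 10(40) + 6.25(159) − 5(54) − 161 = 400 + 993.75 − 270 − 161 = 962.75 kcal/day.
TEE = BMR × activity factor = 962.75 × 1.325 = 1275.6438 kcal/day.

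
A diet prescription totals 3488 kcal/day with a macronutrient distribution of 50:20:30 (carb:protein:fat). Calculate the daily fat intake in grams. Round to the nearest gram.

Fat energy = 30% × 3488 = 1046.4 kcal.
At 9 kcal/g: 1046.4 ÷ 9 = 116.2667 g.

116 g/day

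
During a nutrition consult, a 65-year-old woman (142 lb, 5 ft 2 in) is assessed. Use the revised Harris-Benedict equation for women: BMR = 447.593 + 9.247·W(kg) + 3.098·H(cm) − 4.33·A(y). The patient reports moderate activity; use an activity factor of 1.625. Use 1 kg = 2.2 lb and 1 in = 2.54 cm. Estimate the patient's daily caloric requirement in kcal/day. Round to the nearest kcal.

2033 kcal/day

Convert to metric: weight = 142 ÷ 2.2 = 64.5455 kg; height = (5×12 + 2) × 2.54 = 62 × 2.54 = 157.48 cm.
Harris-Benedict: BMR = 447.593 + 9.247(64.5455) + 3.098(157.48) − 4.33(65) = 1250.8679 kcal/day.
TEE = BMR × activity factor = 1250.8679 × 1.625 = 2032.6603 kcal/day.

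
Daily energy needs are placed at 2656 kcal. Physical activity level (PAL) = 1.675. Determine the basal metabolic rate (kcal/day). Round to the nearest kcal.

BMR = TEE ÷ activity factor = 2656 ÷ 1.675 = 1585.6716 kcal/day.

1586 kcal/day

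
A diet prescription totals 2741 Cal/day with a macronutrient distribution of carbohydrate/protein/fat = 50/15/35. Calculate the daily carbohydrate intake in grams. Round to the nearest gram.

Carbohydrate energy = 50% × 2741 = 1370.5 kcal.
At 4 kcal/g: 1370.5 ÷ 4 = 342.625 g.

343 g/day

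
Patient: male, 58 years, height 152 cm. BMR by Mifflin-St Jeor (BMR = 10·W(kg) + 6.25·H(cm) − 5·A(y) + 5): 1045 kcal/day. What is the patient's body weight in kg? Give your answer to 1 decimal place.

38.0 kg

1045 = 10·W + 6.25(152) − 5(58) + 5
10·W = 1045 − 665 = 380, so W = 38 kg.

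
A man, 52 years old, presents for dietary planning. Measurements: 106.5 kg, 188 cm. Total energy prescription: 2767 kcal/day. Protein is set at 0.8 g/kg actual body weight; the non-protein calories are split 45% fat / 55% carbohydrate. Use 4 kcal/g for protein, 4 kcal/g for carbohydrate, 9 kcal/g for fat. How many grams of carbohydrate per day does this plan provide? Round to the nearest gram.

Protein = 0.8 × 106.5 = 85.2 g → 85.2 × 4 = 340.8 kcal.
Non-protein calories = 2767 − 340.8 = 2426.2 kcal.
Fat: 45% × 2426.2 = 1091.79 kcal; carbohydrate: 1334.41 kcal.
Carbohydrate: 1334.41 kcal ÷ 4 kcal/g = 333.6025 g.

334 g/day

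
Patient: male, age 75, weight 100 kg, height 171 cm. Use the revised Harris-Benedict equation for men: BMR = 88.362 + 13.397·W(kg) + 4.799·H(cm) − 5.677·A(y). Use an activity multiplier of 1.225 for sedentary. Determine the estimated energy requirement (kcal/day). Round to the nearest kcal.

Harris-Benedict: BMR = 88.362 + 13.397(100) + 4.799(171) − 5.677(75) = 1822.916 kcal/day.
TEE = BMR × activity factor = 1822.916 × 1.225 = 2233.0721 kcal/day.

2233 kcal/day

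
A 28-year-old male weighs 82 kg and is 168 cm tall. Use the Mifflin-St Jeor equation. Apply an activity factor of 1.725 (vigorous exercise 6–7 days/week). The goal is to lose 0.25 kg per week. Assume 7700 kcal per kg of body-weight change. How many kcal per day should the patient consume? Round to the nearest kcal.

2718 kcal per day

Mifflin-St Jeor (male): BMR = 10(82) + 6.25(168) − 5(28) + 5 = 820 + 1050 − 140 + 5 = 1735 kcal/day.
TEE = 1735 × 1.725 = 2992.875 kcal/day.
Required daily deficit = 0.25 × 7700 ÷ 7 = 275 kcal/day.
Target intake = 2992.875 − 275 = 2717.875 kcal/day.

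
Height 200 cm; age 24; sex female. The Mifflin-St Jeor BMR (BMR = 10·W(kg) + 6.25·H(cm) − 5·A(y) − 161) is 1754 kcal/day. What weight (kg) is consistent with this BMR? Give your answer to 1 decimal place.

78.5 kg

1754 = 10·W + 6.25(200) − 5(24) − 161
10·W = 1754 − 969 = 785, so W = 78.5 kg.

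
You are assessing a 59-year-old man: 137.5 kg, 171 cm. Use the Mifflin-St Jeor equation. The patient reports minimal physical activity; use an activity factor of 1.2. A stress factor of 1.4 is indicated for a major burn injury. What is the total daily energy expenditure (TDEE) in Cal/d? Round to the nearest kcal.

Mifflin-St Jeor (male): BMR = 10(137.5) + 6.25(171) − 5(59) + 5 = 1375 + 1068.75 − 295 + 5 = 2153.75 kcal/day.
TEE = BMR × activity factor = 2153.75 × 1.2 = 2584.5 kcal/day.
Apply stress factor: 2584.5 × 1.4 = 3618.3 kcal/day.

3618 Cal/d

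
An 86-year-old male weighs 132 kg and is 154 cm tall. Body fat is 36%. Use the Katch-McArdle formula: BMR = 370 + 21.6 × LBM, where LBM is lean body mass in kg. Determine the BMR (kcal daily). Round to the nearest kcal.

LBM = 132 × (1 − 0.36) = 84.48 kg. Katch-McArdle: BMR = 370 + 21.6 × 84.48 = 2194.768 kcal/day.

2195 kcal daily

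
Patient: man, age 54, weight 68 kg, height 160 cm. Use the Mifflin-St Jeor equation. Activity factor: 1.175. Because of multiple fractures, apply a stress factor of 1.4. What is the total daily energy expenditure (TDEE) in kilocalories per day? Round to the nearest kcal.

Mifflin-St Jeor (male): BMR = 10(68) + 6.25(160) − 5(54) + 5 = 680 + 1000 − 270 + 5 = 1415 kcal/day.
TEE = BMR × activity factor = 1415 × 1.175 = 1662.625 kcal/day.
Apply stress factor: 1662.625 × 1.4 = 2327.675 kcal/day.

2328 kilocalories per day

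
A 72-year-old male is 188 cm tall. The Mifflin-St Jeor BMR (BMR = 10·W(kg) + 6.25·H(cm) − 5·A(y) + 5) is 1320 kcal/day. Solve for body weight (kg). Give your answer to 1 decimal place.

50.0 kg

1320 = 10·W + 6.25(188) − 5(72) + 5
10·W = 1320 − 820 = 500, so W = 50 kg.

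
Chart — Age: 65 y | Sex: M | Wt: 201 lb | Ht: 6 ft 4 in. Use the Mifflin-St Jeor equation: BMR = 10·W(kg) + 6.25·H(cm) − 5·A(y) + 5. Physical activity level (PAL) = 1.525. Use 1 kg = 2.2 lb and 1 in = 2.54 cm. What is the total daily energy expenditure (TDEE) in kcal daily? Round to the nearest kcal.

2745 kcal daily

Convert to metric: weight = 201 ÷ 2.2 = 91.3636 kg; height = (6×12 + 4) × 2.54 = 76 × 2.54 = 193.04 cm.
Mifflin-St Jeor (male): BMR = 10(91.3636) + 6.25(193.04) − 5(65) + 5 = 913.6364 + 1206.5 − 325 + 5 = 1800.1364 kcal/day.
TEE = BMR × activity factor = 1800.1364 × 1.525 = 2745.208 kcal/day.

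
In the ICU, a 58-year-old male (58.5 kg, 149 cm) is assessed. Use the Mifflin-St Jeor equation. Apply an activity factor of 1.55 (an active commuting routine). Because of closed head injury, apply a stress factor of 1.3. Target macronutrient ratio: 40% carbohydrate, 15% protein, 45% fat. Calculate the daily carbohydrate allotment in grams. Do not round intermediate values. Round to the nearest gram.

248 g/day

Mifflin-St Jeor (male): BMR = 10(58.5) + 6.25(149) − 5(58) + 5 = 585 + 931.25 − 290 + 5 = 1231.25 kcal/day.
TEE = 1231.25 × 1.55 = 1908.4375 kcal/day.
With stress factor 1.3: 1908.4375 × 1.3 = 2480.9688 kcal/day.
Carbohydrate energy = 40% × 2480.9688 = 992.3875 kcal.
Carbohydrate = 992.3875 ÷ 4 kcal/g = 248.0969 g.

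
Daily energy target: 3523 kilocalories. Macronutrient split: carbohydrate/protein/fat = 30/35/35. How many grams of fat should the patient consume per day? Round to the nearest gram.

137 g/day

Fat energy = 35% × 3523 = 1233.05 kcal.
At 9 kcal/g: 1233.05 ÷ 9 = 137.0056 g.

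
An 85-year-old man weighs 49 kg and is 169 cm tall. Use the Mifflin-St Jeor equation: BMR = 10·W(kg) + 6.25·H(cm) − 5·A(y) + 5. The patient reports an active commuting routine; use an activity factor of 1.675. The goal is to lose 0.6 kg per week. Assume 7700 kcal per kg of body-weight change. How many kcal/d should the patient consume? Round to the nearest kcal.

1226 kcal/d

Mifflin-St Jeor (male): BMR = 10(49) + 6.25(169) − 5(85) + 5 = 490 + 1056.25 − 425 + 5 = 1126.25 kcal/day.
TEE = 1126.25 × 1.675 = 1886.4688 kcal/day.
Required daily deficit = 0.6 × 7700 ÷ 7 = 660 kcal/day.
Target intake = 1886.4688 − 660 = 1226.4688 kcal/day.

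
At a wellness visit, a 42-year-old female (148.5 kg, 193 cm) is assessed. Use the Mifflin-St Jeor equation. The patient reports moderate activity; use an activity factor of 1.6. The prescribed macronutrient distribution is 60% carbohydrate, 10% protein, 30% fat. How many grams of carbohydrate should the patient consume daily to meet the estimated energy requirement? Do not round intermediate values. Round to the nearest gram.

Mifflin-St Jeor (female): BMR = 10(148.5) + 6.25(193) − 5(42) − 161 = 1485 + 1206.25 − 210 − 161 = 2320.25 kcal/day.
TEE = 2320.25 × 1.6 = 3712.4 kcal/day.
Carbohydrate energy = 60% × 3712.4 = 2227.44 kcal.
Carbohydrate = 2227.44 ÷ 4 kcal/g = 556.86 g.

557 g/day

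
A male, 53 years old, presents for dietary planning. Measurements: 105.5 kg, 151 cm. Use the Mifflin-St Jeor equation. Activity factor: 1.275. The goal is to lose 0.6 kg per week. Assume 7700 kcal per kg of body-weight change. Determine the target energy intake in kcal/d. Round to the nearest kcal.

1557 kcal/d

Mifflin-St Jeor (male): BMR = 10(105.5) + 6.25(151) − 5(53) + 5 = 1055 + 943.75 − 265 + 5 = 1738.75 kcal/day.
TEE = 1738.75 × 1.275 = 2216.9063 kcal/day.
Required daily deficit = 0.6 × 7700 ÷ 7 = 660 kcal/day.
Target intake = 2216.9063 − 660 = 1556.9063 kcal/day.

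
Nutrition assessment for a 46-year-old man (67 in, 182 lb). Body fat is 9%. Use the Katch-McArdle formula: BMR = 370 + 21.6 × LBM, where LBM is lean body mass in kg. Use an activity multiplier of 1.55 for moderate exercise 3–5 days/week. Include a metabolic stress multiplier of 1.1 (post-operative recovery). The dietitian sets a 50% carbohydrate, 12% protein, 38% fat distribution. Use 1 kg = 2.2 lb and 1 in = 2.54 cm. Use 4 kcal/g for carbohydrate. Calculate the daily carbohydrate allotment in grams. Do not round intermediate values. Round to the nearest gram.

Convert to metric: weight = 182 ÷ 2.2 = 82.7273 kg; height = 67 × 2.54 = 170.18 cm.
LBM = 82.7273 × (1 − 0.09) = 75.2818 kg. Katch-McArdle: BMR = 370 + 21.6 × 75.2818 = 1996.0873 kcal/day.
TEE = 1996.0873 × 1.55 = 3093.9353 kcal/day.
With stress factor 1.1: 3093.9353 × 1.1 = 3403.3288 kcal/day.
Carbohydrate energy = 50% × 3403.3288 = 1701.6644 kcal.
Carbohydrate = 1701.6644 ÷ 4 kcal/g = 425.4161 g.

425 g/day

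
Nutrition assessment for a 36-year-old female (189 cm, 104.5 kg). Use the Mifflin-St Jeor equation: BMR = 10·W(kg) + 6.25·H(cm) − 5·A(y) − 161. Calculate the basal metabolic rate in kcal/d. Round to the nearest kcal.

1885 kcal/d

Mifflin-St Jeor (female): BMR = 10(104.5) + 6.25(189) − 5(36) − 161 = 1045 + 1181.25 − 180 − 161 = 1885.25 kcal/day.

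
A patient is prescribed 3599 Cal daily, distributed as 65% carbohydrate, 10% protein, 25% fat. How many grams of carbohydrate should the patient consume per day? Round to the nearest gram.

Carbohydrate energy = 65% × 3599 = 2339.35 kcal.
At 4 kcal/g: 2339.35 ÷ 4 = 584.8375 g.

585 g/day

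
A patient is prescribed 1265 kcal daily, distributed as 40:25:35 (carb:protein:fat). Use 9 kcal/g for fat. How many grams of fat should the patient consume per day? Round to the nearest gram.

Fat energy = 35% × 1265 = 442.75 kcal.
At 9 kcal/g: 442.75 ÷ 9 = 49.1944 g.

49 g/day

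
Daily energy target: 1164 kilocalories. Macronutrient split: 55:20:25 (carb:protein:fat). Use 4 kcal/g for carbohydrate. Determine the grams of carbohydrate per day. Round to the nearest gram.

Carbohydrate energy = 55% × 1164 = 640.2 kcal.
At 4 kcal/g: 640.2 ÷ 4 = 160.05 g.

160 g/day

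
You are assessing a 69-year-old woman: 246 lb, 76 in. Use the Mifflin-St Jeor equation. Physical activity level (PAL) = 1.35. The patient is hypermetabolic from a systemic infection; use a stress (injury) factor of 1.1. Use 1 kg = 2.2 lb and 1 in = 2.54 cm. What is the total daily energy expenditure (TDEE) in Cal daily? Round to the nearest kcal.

Convert to metric: weight = 246 ÷ 2.2 = 111.8182 kg; height = 76 × 2.54 = 193.04 cm.
Mifflin-St Jeor (female): BMR = 10(111.8182) + 6.25(193.04) − 5(69) − 161 = 1118.1818 + 1206.5 − 345 − 161 = 1818.6818 kcal/day.
TEE = BMR × activity factor = 1818.6818 × 1.35 = 2455.2205 kcal/day.
Apply stress factor: 2455.2205 × 1.1 = 2700.7425 kcal/day.

2701 Cal daily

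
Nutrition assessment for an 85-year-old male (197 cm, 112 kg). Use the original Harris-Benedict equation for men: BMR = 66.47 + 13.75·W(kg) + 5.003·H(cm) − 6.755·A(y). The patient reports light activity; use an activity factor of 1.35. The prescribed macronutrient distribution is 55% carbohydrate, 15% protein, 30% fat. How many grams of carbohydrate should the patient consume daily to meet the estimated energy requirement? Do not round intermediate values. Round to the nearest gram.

375 g/day

Harris-Benedict: BMR = 66.47 + 13.75(112) + 5.003(197) − 6.755(85) = 2017.886 kcal/day.
TEE = 2017.886 × 1.35 = 2724.1461 kcal/day.
Carbohydrate energy = 55% × 2724.1461 = 1498.2804 kcal.
Carbohydrate = 1498.2804 ÷ 4 kcal/g = 374.5701 g.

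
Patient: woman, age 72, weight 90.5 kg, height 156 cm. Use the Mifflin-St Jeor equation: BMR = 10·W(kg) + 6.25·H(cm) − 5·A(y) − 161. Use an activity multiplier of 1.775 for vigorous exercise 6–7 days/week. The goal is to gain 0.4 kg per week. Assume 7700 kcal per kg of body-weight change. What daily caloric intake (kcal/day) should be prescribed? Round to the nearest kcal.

2852 kcal/day

Mifflin-St Jeor (female): BMR = 10(90.5) + 6.25(156) − 5(72) − 161 = 905 + 975 − 360 − 161 = 1359 kcal/day.
TEE = 1359 × 1.775 = 2412.225 kcal/day.
Required daily surplus = 0.4 × 7700 ÷ 7 = 440 kcal/day.
Target intake = 2412.225 + 440 = 2852.225 kcal/day.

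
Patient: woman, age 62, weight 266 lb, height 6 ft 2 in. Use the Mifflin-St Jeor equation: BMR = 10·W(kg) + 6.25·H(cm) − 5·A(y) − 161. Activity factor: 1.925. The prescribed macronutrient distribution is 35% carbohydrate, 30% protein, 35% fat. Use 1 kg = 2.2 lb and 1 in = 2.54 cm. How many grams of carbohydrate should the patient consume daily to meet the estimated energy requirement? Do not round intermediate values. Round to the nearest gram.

Convert to metric: weight = 266 ÷ 2.2 = 120.9091 kg; height = (6×12 + 2) × 2.54 = 74 × 2.54 = 187.96 cm.
Mifflin-St Jeor (female): BMR = 10(120.9091) + 6.25(187.96) − 5(62) − 161 = 1209.0909 + 1174.75 − 310 − 161 = 1912.8409 kcal/day.
TEE = 1912.8409 × 1.925 = 3682.2188 kcal/day.
Carbohydrate energy = 35% × 3682.2188 = 1288.7766 kcal.
Carbohydrate = 1288.7766 ÷ 4 kcal/g = 322.1941 g.

322 g/day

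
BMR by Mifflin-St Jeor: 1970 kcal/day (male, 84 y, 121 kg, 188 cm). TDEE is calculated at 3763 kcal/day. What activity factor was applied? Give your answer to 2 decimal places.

1.91

Activity factor = TEE ÷ BMR = 3763 ÷ 1970 = 1.91.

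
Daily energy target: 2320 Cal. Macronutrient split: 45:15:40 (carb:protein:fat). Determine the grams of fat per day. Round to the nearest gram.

103 g/day

Fat energy = 40% × 2320 = 928 kcal.
At 9 kcal/g: 928 ÷ 9 = 103.1111 g.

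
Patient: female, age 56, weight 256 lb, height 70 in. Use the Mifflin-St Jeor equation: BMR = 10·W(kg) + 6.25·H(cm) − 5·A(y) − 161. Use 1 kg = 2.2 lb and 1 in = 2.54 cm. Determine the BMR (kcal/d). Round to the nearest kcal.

1834 kcal/d

Convert to metric: weight = 256 ÷ 2.2 = 116.3636 kg; height = 70 × 2.54 = 177.8 cm.
Mifflin-St Jeor (female): BMR = 10(116.3636) + 6.25(177.8) − 5(56) − 161 = 1163.6364 + 1111.25 − 280 − 161 = 1833.8864 kcal/day.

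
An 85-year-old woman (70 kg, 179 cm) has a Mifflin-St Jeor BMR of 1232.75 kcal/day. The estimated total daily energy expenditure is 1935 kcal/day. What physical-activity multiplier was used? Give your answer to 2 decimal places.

Activity factor = TEE ÷ BMR = 1935 ÷ 1232.75 = 1.57.

1.57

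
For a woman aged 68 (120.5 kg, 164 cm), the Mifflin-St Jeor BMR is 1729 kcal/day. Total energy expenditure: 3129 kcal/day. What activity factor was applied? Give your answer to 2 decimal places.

1.81

Activity factor = TEE ÷ BMR = 3129 ÷ 1729 = 1.81.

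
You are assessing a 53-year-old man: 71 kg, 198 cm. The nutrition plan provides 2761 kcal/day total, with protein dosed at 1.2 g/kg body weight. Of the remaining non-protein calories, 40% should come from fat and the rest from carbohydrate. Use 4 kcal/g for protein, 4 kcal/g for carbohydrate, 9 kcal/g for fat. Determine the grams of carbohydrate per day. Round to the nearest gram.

363 g/day

Protein = 1.2 × 71 = 85.2 g → 85.2 × 4 = 340.8 kcal.
Non-protein calories = 2761 − 340.8 = 2420.2 kcal.
Fat: 40% × 2420.2 = 968.08 kcal; carbohydrate: 1452.12 kcal.
Carbohydrate: 1452.12 kcal ÷ 4 kcal/g = 363.03 g.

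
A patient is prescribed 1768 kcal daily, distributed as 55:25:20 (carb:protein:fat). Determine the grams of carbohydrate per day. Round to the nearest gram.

243 g/day

Carbohydrate energy = 55% × 1768 = 972.4 kcal.
At 4 kcal/g: 972.4 ÷ 4 = 243.1 g.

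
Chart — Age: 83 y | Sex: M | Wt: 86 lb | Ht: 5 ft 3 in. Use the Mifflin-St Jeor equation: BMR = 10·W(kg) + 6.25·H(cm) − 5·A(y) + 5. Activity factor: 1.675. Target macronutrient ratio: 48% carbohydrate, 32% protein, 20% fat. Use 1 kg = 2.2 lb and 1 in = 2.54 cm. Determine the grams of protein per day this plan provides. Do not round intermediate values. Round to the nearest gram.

131 g/day

Convert to metric: weight = 86 ÷ 2.2 = 39.0909 kg; height = (5×12 + 3) × 2.54 = 63 × 2.54 = 160.02 cm.
Mifflin-St Jeor (male): BMR = 10(39.0909) + 6.25(160.02) − 5(83) + 5 = 390.9091 + 1000.125 − 415 + 5 = 981.0341 kcal/day.
TEE = 981.0341 × 1.675 = 1643.2321 kcal/day.
Protein energy = 32% × 1643.2321 = 525.8343 kcal.
Protein = 525.8343 ÷ 4 kcal/g = 131.4586 g.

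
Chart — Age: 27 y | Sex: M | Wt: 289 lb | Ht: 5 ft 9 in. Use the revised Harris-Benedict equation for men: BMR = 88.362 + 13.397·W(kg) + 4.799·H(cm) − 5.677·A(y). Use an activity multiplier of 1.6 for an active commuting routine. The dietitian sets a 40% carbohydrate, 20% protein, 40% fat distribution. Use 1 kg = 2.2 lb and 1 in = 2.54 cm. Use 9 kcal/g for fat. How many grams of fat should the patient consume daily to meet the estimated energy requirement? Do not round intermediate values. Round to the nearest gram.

180 g/day

Convert to metric: weight = 289 ÷ 2.2 = 131.3636 kg; height = (5×12 + 9) × 2.54 = 69 × 2.54 = 175.26 cm.
Harris-Benedict: BMR = 88.362 + 13.397(131.3636) + 4.799(175.26) − 5.677(27) = 2536.0344 kcal/day.
TEE = 2536.0344 × 1.6 = 4057.655 kcal/day.
Fat energy = 40% × 4057.655 = 1623.062 kcal.
Fat = 1623.062 ÷ 9 kcal/g = 180.3402 g.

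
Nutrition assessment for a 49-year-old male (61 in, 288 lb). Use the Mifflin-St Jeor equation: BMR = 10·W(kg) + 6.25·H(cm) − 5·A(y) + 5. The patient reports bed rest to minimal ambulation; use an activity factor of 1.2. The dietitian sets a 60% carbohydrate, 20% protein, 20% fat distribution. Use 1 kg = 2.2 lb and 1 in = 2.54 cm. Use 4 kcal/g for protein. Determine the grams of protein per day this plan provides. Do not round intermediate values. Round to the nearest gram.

Convert to metric: weight = 288 ÷ 2.2 = 130.9091 kg; height = 61 × 2.54 = 154.94 cm.
Mifflin-St Jeor (male): BMR = 10(130.9091) + 6.25(154.94) − 5(49) + 5 = 1309.0909 + 968.375 − 245 + 5 = 2037.4659 kcal/day.
TEE = 2037.4659 × 1.2 = 2444.9591 kcal/day.
Protein energy = 20% × 2444.9591 = 488.9918 kcal.
Protein = 488.9918 ÷ 4 kcal/g = 122.248 g.

122 g/day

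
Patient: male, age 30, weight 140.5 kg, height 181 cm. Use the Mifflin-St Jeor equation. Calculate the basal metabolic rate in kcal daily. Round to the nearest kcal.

2391 kcal daily

Mifflin-St Jeor (male): BMR = 10(140.5) + 6.25(181) − 5(30) + 5 = 1405 + 1131.25 − 150 + 5 = 2391.25 kcal/day.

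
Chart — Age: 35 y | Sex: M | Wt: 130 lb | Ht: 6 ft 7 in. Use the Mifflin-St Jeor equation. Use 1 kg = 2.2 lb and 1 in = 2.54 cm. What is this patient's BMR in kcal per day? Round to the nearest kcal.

1675 kcal per day

Convert to metric: weight = 130 ÷ 2.2 = 59.0909 kg; height = (6×12 + 7) × 2.54 = 79 × 2.54 = 200.66 cm.
Mifflin-St Jeor (male): BMR = 10(59.0909) + 6.25(200.66) − 5(35) + 5 = 590.9091 + 1254.125 − 175 + 5 = 1675.0341 kcal/day.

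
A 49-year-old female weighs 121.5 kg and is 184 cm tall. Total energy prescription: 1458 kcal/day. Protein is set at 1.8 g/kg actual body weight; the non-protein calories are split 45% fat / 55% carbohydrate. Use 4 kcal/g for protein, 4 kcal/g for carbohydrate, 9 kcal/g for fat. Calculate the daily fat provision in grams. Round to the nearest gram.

Protein = 1.8 × 121.5 = 218.7 g → 218.7 × 4 = 874.8 kcal.
Non-protein calories = 1458 − 874.8 = 583.2 kcal.
Fat: 45% × 583.2 = 262.44 kcal; carbohydrate: 320.76 kcal.
Fat: 262.44 kcal ÷ 9 kcal/g = 29.16 g.

29 g/day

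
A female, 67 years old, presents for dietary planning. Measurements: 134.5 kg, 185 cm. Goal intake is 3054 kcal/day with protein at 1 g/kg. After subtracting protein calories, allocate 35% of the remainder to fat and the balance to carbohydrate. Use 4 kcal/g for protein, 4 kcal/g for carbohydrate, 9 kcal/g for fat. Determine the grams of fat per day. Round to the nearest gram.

Protein = 1 × 134.5 = 134.5 g → 134.5 × 4 = 538 kcal.
Non-protein calories = 3054 − 538 = 2516 kcal.
Fat: 35% × 2516 = 880.6 kcal; carbohydrate: 1635.4 kcal.
Fat: 880.6 kcal ÷ 9 kcal/g = 97.8444 g.

98 g/day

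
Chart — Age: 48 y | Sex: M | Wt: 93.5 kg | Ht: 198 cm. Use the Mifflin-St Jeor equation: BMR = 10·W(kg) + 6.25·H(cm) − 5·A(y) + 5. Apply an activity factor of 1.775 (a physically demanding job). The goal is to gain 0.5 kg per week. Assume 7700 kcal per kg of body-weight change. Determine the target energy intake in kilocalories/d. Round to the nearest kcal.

3989 kilocalories/d

Mifflin-St Jeor (male): BMR = 10(93.5) + 6.25(198) − 5(48) + 5 = 935 + 1237.5 − 240 + 5 = 1937.5 kcal/day.
TEE = 1937.5 × 1.775 = 3439.0625 kcal/day.
Required daily surplus = 0.5 × 7700 ÷ 7 = 550 kcal/day.
Target intake = 3439.0625 + 550 = 3989.0625 kcal/day.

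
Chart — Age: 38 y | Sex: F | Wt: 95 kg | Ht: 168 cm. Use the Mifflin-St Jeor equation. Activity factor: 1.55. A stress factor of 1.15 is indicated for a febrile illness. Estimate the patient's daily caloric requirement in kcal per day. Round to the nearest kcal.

2939 kcal per day

Mifflin-St Jeor (female): BMR = 10(95) + 6.25(168) − 5(38) − 161 = 950 + 1050 − 190 − 161 = 1649 kcal/day.
TEE = BMR × activity factor = 1649 × 1.55 = 2555.95 kcal/day.
Apply stress factor: 2555.95 × 1.15 = 2939.3425 kcal/day.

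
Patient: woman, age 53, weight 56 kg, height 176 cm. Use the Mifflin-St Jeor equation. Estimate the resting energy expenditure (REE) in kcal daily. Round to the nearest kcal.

Mifflin-St Jeor (female): BMR = 10(56) + 6.25(176) − 5(53) − 161 = 560 + 1100 − 265 − 161 = 1234 kcal/day.

1234 kcal daily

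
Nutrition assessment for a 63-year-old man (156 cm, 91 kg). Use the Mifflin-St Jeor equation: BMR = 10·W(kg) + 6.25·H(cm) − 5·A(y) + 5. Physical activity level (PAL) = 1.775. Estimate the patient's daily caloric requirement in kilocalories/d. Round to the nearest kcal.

2796 kilocalories/d

Mifflin-St Jeor (male): BMR = 10(91) + 6.25(156) − 5(63) + 5 = 910 + 975 − 315 + 5 = 1575 kcal/day.
TEE = BMR × activity factor = 1575 × 1.775 = 2795.625 kcal/day.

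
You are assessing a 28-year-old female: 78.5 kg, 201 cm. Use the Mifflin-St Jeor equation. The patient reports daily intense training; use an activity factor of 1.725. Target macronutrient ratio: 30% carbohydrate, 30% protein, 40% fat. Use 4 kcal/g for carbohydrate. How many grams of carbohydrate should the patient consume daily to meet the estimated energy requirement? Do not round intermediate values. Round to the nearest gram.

225 g/day

Mifflin-St Jeor (female): BMR = 10(78.5) + 6.25(201) − 5(28) − 161 = 785 + 1256.25 − 140 − 161 = 1740.25 kcal/day.
TEE = 1740.25 × 1.725 = 3001.9313 kcal/day.
Carbohydrate energy = 30% × 3001.9313 = 900.5794 kcal.
Carbohydrate = 900.5794 ÷ 4 kcal/g = 225.1448 g.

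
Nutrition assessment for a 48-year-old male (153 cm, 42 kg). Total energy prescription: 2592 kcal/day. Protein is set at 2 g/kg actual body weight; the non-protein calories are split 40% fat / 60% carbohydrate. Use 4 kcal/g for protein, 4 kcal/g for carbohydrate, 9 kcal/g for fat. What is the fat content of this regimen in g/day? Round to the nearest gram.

100 g/day

Protein = 2 × 42 = 84 g → 84 × 4 = 336 kcal.
Non-protein calories = 2592 − 336 = 2256 kcal.
Fat: 40% × 2256 = 902.4 kcal; carbohydrate: 1353.6 kcal.
Fat: 902.4 kcal ÷ 9 kcal/g = 100.2667 g.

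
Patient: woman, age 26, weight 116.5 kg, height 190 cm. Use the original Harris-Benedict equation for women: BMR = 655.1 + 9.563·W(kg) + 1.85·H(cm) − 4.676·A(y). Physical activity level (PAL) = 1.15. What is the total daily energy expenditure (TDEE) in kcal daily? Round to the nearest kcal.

Harris-Benedict: BMR = 655.1 + 9.563(116.5) + 1.85(190) − 4.676(26) = 1999.1135 kcal/day.
TEE = BMR × activity factor = 1999.1135 × 1.15 = 2298.9805 kcal/day.

2299 kcal daily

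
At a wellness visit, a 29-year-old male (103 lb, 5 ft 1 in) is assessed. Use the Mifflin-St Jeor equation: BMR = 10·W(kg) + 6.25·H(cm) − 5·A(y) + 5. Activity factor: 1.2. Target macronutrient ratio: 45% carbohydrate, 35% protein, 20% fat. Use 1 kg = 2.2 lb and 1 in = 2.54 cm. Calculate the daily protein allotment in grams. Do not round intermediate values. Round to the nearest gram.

136 g/day

Convert to metric: weight = 103 ÷ 2.2 = 46.8182 kg; height = (5×12 + 1) × 2.54 = 61 × 2.54 = 154.94 cm.
Mifflin-St Jeor (male): BMR = 10(46.8182) + 6.25(154.94) − 5(29) + 5 = 468.1818 + 968.375 − 145 + 5 = 1296.5568 kcal/day.
TEE = 1296.5568 × 1.2 = 1555.8682 kcal/day.
Protein energy = 35% × 1555.8682 = 544.5539 kcal.
Protein = 544.5539 ÷ 4 kcal/g = 136.1385 g.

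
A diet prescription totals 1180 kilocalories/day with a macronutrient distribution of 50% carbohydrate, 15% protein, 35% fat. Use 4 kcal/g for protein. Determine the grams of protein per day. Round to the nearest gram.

Protein energy = 15% × 1180 = 177 kcal.
At 4 kcal/g: 177 ÷ 4 = 44.25 g.

44 g/day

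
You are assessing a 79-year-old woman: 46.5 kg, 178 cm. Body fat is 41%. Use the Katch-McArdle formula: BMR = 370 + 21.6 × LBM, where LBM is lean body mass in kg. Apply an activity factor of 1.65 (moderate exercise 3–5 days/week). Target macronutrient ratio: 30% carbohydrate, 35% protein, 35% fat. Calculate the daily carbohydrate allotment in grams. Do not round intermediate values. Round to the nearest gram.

119 g/day

LBM = 46.5 × (1 − 0.41) = 27.435 kg. Katch-McArdle: BMR = 370 + 21.6 × 27.435 = 962.596 kcal/day.
TEE = 962.596 × 1.65 = 1588.2834 kcal/day.
Carbohydrate energy = 30% × 1588.2834 = 476.485 kcal.
Carbohydrate = 476.485 ÷ 4 kcal/g = 119.1213 g.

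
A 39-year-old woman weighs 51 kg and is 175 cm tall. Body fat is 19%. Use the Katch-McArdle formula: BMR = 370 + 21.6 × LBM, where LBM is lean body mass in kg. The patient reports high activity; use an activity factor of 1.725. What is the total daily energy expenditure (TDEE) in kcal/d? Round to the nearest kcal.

LBM = 51 × (1 − 0.19) = 41.31 kg. Katch-McArdle: BMR = 370 + 21.6 × 41.31 = 1262.296 kcal/day.
TEE = BMR × activity factor = 1262.296 × 1.725 = 2177.4606 kcal/day.

2177 kcal/d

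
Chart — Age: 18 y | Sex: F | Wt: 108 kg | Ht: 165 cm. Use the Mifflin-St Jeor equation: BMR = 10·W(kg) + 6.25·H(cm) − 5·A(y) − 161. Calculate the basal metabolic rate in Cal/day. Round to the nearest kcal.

1860 Cal/day

Mifflin-St Jeor (female): BMR = 10(108) + 6.25(165) − 5(18) − 161 = 1080 + 1031.25 − 90 − 161 = 1860.25 kcal/day.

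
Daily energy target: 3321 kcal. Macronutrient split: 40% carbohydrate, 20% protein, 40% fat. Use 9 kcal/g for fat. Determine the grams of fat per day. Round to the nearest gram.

Fat energy = 40% × 3321 = 1328.4 kcal.
At 9 kcal/g: 1328.4 ÷ 9 = 147.6 g.

148 g/day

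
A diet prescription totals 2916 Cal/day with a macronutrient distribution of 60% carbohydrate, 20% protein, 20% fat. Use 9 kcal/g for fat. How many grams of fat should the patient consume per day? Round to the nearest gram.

Fat energy = 20% × 2916 = 583.2 kcal.
At 9 kcal/g: 583.2 ÷ 9 = 64.8 g.

65 g/day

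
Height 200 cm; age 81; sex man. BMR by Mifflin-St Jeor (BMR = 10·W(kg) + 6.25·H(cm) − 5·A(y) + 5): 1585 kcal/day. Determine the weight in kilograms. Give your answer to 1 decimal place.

73.5 kg

1585 = 10·W + 6.25(200) − 5(81) + 5
10·W = 1585 − 850 = 735, so W = 73.5 kg.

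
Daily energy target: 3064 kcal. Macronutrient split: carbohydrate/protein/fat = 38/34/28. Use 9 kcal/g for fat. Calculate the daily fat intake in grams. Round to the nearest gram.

95 g/day

Fat energy = 28% × 3064 = 857.92 kcal.
At 9 kcal/g: 857.92 ÷ 9 = 95.3244 g.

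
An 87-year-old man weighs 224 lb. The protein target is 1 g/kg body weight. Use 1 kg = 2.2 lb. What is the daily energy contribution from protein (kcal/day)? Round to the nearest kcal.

Weight in kg = 224 ÷ 2.2 = 101.8182 kg.
Protein = 1 g/kg × 101.8182 kg = 101.8182 g/day.
Protein energy = 101.8182 g × 4 kcal/g = 407.2727 kcal/day.

407 kcal/day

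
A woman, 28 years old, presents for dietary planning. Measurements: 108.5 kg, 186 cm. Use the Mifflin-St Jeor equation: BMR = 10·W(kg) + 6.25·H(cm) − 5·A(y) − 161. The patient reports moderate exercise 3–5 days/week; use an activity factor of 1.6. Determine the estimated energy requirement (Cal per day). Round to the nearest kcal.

Mifflin-St Jeor (female): BMR = 10(108.5) + 6.25(186) − 5(28) − 161 = 1085 + 1162.5 − 140 − 161 = 1946.5 kcal/day.
TEE = BMR × activity factor = 1946.5 × 1.6 = 3114.4 kcal/day.

3114 Cal per day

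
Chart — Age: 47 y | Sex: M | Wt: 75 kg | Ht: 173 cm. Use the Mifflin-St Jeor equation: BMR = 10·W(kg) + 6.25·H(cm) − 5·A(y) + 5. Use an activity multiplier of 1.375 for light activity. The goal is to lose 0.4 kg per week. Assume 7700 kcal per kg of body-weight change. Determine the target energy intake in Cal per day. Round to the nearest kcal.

Mifflin-St Jeor (male): BMR = 10(75) + 6.25(173) − 5(47) + 5 = 750 + 1081.25 − 235 + 5 = 1601.25 kcal/day.
TEE = 1601.25 × 1.375 = 2201.7188 kcal/day.
Required daily deficit = 0.4 × 7700 ÷ 7 = 440 kcal/day.
Target intake = 2201.7188 − 440 = 1761.7188 kcal/day.

1762 Cal per day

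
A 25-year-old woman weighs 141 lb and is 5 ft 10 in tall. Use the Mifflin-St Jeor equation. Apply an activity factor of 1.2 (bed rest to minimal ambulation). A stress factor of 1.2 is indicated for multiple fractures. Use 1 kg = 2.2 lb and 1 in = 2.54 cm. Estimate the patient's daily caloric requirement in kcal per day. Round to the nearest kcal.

2111 kcal per day

Convert to metric: weight = 141 ÷ 2.2 = 64.0909 kg; height = (5×12 + 10) × 2.54 = 70 × 2.54 = 177.8 cm.
Mifflin-St Jeor (female): BMR = 10(64.0909) + 6.25(177.8) − 5(25) − 161 = 640.9091 + 1111.25 − 125 − 161 = 1466.1591 kcal/day.
TEE = BMR × activity factor = 1466.1591 × 1.2 = 1759.3909 kcal/day.
Apply stress factor: 1759.3909 × 1.2 = 2111.2691 kcal/day.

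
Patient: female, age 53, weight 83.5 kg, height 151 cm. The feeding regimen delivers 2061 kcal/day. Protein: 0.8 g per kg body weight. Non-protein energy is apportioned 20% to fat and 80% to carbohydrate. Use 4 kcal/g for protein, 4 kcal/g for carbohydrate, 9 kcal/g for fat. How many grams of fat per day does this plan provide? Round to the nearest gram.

Protein = 0.8 × 83.5 = 66.8 g → 66.8 × 4 = 267.2 kcal.
Non-protein calories = 2061 − 267.2 = 1793.8 kcal.
Fat: 20% × 1793.8 = 358.76 kcal; carbohydrate: 1435.04 kcal.
Fat: 358.76 kcal ÷ 9 kcal/g = 39.8622 g.

40 g/day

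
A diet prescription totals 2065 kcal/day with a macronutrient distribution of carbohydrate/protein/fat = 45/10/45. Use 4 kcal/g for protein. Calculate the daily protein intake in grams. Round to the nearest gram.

Protein energy = 10% × 2065 = 206.5 kcal.
At 4 kcal/g: 206.5 ÷ 4 = 51.625 g.

52 g/day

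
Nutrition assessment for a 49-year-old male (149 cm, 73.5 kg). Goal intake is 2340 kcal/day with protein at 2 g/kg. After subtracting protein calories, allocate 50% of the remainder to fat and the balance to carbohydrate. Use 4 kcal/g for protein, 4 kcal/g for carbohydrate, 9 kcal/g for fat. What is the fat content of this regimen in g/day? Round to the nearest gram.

Protein = 2 × 73.5 = 147 g → 147 × 4 = 588 kcal.
Non-protein calories = 2340 − 588 = 1752 kcal.
Fat: 50% × 1752 = 876 kcal; carbohydrate: 876 kcal.
Fat: 876 kcal ÷ 9 kcal/g = 97.3333 g.

97 g/day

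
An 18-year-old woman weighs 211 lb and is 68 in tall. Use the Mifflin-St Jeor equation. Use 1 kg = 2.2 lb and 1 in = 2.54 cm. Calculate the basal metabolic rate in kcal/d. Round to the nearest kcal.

Convert to metric: weight = 211 ÷ 2.2 = 95.9091 kg; height = 68 × 2.54 = 172.72 cm.
Mifflin-St Jeor (female): BMR = 10(95.9091) + 6.25(172.72) − 5(18) − 161 = 959.0909 + 1079.5 − 90 − 161 = 1787.5909 kcal/day.

1788 kcal/d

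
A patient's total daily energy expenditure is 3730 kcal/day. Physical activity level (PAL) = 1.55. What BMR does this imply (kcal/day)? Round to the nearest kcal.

2406 kcal/day

BMR = TEE ÷ activity factor = 3730 ÷ 1.55 = 2406.4516 kcal/day.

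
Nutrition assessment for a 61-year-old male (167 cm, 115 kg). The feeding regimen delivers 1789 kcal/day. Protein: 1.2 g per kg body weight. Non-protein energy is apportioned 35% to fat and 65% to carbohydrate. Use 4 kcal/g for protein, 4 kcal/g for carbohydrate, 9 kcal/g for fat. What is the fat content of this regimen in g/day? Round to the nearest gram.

48 g/day

Protein = 1.2 × 115 = 138 g → 138 × 4 = 552 kcal.
Non-protein calories = 1789 − 552 = 1237 kcal.
Fat: 35% × 1237 = 432.95 kcal; carbohydrate: 804.05 kcal.
Fat: 432.95 kcal ÷ 9 kcal/g = 48.1056 g.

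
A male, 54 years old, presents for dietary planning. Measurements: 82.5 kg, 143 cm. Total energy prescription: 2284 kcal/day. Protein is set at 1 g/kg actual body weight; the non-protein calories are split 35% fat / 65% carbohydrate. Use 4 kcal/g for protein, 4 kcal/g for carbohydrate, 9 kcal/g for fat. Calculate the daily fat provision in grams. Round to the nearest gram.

Protein = 1 × 82.5 = 82.5 g → 82.5 × 4 = 330 kcal.
Non-protein calories = 2284 − 330 = 1954 kcal.
Fat: 35% × 1954 = 683.9 kcal; carbohydrate: 1270.1 kcal.
Fat: 683.9 kcal ÷ 9 kcal/g = 75.9889 g.

76 g/day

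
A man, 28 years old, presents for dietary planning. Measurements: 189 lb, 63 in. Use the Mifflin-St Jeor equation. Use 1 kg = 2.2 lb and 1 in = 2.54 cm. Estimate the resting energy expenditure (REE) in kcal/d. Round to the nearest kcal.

1724 kcal/d

Convert to metric: weight = 189 ÷ 2.2 = 85.9091 kg; height = 63 × 2.54 = 160.02 cm.
Mifflin-St Jeor (male): BMR = 10(85.9091) + 6.25(160.02) − 5(28) + 5 = 859.0909 + 1000.125 − 140 + 5 = 1724.2159 kcal/day.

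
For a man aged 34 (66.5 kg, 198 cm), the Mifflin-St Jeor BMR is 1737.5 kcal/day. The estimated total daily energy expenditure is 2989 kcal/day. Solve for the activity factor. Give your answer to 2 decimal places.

Activity factor = TEE ÷ BMR = 2989 ÷ 1737.5 = 1.72.

1.72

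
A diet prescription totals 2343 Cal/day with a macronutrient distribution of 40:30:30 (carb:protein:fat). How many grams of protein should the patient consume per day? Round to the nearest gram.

Protein energy = 30% × 2343 = 702.9 kcal.
At 4 kcal/g: 702.9 ÷ 4 = 175.725 g.

176 g/day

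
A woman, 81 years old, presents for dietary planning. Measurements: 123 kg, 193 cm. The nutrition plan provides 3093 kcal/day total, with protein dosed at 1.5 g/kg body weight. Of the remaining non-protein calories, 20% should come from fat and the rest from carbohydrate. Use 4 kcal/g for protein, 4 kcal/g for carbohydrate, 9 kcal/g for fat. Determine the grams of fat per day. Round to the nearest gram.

52 g/day

Protein = 1.5 × 123 = 184.5 g → 184.5 × 4 = 738 kcal.
Non-protein calories = 3093 − 738 = 2355 kcal.
Fat: 20% × 2355 = 471 kcal; carbohydrate: 1884 kcal.
Fat: 471 kcal ÷ 9 kcal/g = 52.3333 g.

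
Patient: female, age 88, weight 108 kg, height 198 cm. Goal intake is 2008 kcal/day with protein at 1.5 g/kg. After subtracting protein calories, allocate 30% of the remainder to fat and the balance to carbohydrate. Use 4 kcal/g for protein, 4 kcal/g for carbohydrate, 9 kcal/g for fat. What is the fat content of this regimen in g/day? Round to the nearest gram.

45 g/day

Protein = 1.5 × 108 = 162 g → 162 × 4 = 648 kcal.
Non-protein calories = 2008 − 648 = 1360 kcal.
Fat: 30% × 1360 = 408 kcal; carbohydrate: 952 kcal.
Fat: 408 kcal ÷ 9 kcal/g = 45.3333 g.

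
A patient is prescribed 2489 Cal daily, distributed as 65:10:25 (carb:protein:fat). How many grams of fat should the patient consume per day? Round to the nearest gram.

Fat energy = 25% × 2489 = 622.25 kcal.
At 9 kcal/g: 622.25 ÷ 9 = 69.1389 g.

69 g/day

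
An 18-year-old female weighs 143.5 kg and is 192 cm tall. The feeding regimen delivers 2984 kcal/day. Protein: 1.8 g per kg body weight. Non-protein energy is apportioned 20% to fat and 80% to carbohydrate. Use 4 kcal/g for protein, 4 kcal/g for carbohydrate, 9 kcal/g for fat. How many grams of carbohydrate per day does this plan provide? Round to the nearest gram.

390 g/day

Protein = 1.8 × 143.5 = 258.3 g → 258.3 × 4 = 1033.2 kcal.
Non-protein calories = 2984 − 1033.2 = 1950.8 kcal.
Fat: 20% × 1950.8 = 390.16 kcal; carbohydrate: 1560.64 kcal.
Carbohydrate: 1560.64 kcal ÷ 4 kcal/g = 390.16 g.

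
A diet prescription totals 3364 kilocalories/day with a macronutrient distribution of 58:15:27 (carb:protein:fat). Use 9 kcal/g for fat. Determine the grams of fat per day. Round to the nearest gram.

Fat energy = 27% × 3364 = 908.28 kcal.
At 9 kcal/g: 908.28 ÷ 9 = 100.92 g.

101 g/day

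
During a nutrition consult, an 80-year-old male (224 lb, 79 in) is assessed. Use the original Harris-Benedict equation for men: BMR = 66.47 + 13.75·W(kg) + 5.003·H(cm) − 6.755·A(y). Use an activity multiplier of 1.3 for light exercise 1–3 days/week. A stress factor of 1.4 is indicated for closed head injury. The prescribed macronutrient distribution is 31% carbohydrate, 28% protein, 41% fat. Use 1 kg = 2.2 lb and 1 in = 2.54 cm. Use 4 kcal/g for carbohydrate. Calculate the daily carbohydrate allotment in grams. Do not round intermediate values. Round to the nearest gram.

272 g/day

Convert to metric: weight = 224 ÷ 2.2 = 101.8182 kg; height = 79 × 2.54 = 200.66 cm.
Harris-Benedict: BMR = 66.47 + 13.75(101.8182) + 5.003(200.66) − 6.755(80) = 1929.972 kcal/day.
TEE = 1929.972 × 1.3 = 2508.9636 kcal/day.
With stress factor 1.4: 2508.9636 × 1.4 = 3512.549 kcal/day.
Carbohydrate energy = 31% × 3512.549 = 1088.8902 kcal.
Carbohydrate = 1088.8902 ÷ 4 kcal/g = 272.2225 g.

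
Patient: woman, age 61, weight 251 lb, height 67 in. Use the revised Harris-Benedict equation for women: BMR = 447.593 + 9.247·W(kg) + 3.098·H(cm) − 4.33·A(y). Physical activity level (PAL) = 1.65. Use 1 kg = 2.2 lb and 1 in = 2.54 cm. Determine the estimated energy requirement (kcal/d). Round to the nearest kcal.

Convert to metric: weight = 251 ÷ 2.2 = 114.0909 kg; height = 67 × 2.54 = 170.18 cm.
Harris-Benedict: BMR = 447.593 + 9.247(114.0909) + 3.098(170.18) − 4.33(61) = 1765.6793 kcal/day.
TEE = BMR × activity factor = 1765.6793 × 1.65 = 2913.3708 kcal/day.

2913 kcal/d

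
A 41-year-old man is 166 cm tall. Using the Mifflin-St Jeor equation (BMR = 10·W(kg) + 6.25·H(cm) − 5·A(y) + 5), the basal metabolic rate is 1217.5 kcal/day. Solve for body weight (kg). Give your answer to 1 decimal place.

1217.5 = 10·W + 6.25(166) − 5(41) + 5
10·W = 1217.5 − 837.5 = 380, so W = 38 kg.

38.0 kg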